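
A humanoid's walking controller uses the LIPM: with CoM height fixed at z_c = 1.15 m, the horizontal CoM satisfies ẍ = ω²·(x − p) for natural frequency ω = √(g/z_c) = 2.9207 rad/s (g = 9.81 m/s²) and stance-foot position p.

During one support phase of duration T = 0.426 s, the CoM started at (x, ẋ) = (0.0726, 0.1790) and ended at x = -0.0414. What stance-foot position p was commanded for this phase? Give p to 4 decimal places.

p = 0.3132

ωT = 2.9207·0.426 = 1.244218; cosh(ωT) = 1.879193, sinh(ωT) = 1.591027
x(T) = p + (x₀−p)·cosh(ωT) + (ẋ₀/ω)·sinh(ωT) ⇒ p·(1 − cosh) = x(T) − x₀·cosh − (ẋ₀/ω)·sinh
numerator   = -0.0414 − (0.0726)·1.879193 − (0.1790/2.9207)·1.591027 = -0.275338
denominator = 1 − 1.879193 = -0.879193
p = -0.275338 / -0.879193 = 0.3132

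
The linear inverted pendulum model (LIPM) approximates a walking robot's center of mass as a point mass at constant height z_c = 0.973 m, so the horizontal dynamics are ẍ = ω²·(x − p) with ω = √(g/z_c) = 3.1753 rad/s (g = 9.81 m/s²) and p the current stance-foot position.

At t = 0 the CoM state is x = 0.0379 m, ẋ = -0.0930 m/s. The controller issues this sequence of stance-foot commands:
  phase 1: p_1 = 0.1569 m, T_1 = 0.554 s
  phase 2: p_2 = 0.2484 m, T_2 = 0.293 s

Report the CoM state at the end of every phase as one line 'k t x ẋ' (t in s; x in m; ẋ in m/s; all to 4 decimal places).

phase 1: p=0.1569, T=0.554, ωT=1.759116, cosh=2.989750, sinh=2.817553; start (x,ẋ)=(0.037900, -0.093000) → end (x,ẋ)=(-0.281402, -1.342689)
phase 2: p=0.2484, T=0.293, ωT=0.930363, cosh=1.464920, sinh=1.070509; start (x,ẋ)=(-0.281402, -1.342689) → end (x,ẋ)=(-0.980387, -3.767830)

1 0.5540 -0.2814 -1.3427
2 0.8470 -0.9804 -3.7678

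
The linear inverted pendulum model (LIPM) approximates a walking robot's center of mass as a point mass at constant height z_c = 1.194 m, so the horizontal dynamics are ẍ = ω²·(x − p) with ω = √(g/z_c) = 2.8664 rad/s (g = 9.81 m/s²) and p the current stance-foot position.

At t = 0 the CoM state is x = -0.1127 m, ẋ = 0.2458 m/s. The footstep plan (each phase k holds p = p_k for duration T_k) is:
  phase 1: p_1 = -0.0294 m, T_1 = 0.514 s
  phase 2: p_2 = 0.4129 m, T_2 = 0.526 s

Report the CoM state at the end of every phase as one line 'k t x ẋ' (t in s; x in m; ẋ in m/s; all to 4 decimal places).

1 0.5140 -0.0434 0.0709
2 1.0400 -0.6150 -2.6411

phase 1: p=-0.0294, T=0.514, ωT=1.473330, cosh=2.296451, sinh=2.067290; start (x,ẋ)=(-0.112700, 0.245800) → end (x,ẋ)=(-0.043420, 0.070859)
phase 2: p=0.4129, T=0.526, ωT=1.507726, cosh=2.368932, sinh=2.147519; start (x,ẋ)=(-0.043420, 0.070859) → end (x,ẋ)=(-0.615003, -2.641085)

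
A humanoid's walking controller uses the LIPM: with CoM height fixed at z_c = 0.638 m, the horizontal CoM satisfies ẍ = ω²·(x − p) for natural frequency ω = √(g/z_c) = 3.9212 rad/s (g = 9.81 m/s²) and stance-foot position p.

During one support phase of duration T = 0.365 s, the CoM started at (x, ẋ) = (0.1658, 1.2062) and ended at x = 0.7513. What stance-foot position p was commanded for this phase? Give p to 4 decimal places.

ωT = 3.9212·0.365 = 1.431238; cosh(ωT) = 2.211444, sinh(ωT) = 1.972431
x(T) = p + (x₀−p)·cosh(ωT) + (ẋ₀/ω)·sinh(ωT) ⇒ p·(1 − cosh) = x(T) − x₀·cosh − (ẋ₀/ω)·sinh
numerator   = 0.7513 − (0.1658)·2.211444 − (1.2062/3.9212)·1.972431 = -0.222097
denominator = 1 − 2.211444 = -1.211444
p = -0.222097 / -1.211444 = 0.1833

p = 0.1833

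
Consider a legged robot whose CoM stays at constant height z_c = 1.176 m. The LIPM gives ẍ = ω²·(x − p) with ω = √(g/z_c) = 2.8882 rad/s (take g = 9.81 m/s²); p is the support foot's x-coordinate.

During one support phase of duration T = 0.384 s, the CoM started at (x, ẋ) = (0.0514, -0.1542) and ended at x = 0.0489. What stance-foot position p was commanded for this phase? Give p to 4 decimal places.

ωT = 2.8882·0.384 = 1.109069; cosh(ωT) = 1.680700, sinh(ωT) = 1.350834
x(T) = p + (x₀−p)·cosh(ωT) + (ẋ₀/ω)·sinh(ωT) ⇒ p·(1 − cosh) = x(T) − x₀·cosh − (ẋ₀/ω)·sinh
numerator   = 0.0489 − (0.0514)·1.680700 − (-0.1542/2.8882)·1.350834 = 0.034633
denominator = 1 − 1.680700 = -0.680700
p = 0.034633 / -0.680700 = -0.0509

p = -0.0509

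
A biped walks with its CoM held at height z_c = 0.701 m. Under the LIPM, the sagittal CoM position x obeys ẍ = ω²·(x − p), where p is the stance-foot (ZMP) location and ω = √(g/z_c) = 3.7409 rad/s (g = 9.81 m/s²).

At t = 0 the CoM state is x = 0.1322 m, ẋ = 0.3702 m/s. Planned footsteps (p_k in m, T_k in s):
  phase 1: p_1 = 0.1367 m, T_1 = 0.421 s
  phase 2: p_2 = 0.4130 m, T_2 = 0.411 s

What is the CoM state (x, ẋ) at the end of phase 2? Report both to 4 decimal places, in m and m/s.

phase 1: p=0.1367, T=0.421, ωT=1.574919, cosh=2.518687, sinh=2.311663; start (x,ẋ)=(0.132200, 0.370200) → end (x,ẋ)=(0.354128, 0.893503)
phase 2: p=0.4130, T=0.411, ωT=1.537510, cosh=2.433953, sinh=2.219037; start (x,ẋ)=(0.354128, 0.893503) → end (x,ẋ)=(0.799720, 1.686040)

x = 0.7997, ẋ = 1.6860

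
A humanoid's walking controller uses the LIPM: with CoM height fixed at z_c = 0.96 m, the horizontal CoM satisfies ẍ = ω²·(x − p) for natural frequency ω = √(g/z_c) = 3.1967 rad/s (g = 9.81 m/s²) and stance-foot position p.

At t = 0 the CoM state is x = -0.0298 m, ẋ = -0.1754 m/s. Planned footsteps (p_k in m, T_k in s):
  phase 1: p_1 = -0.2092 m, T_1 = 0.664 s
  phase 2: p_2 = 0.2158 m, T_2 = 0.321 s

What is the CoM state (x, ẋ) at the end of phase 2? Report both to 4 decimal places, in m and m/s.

phase 1: p=-0.2092, T=0.664, ωT=2.122609, cosh=4.236310, sinh=4.116591; start (x,ẋ)=(-0.029800, -0.175400) → end (x,ẋ)=(0.324920, 1.617767)
phase 2: p=0.2158, T=0.321, ωT=1.026141, cosh=1.574332, sinh=1.215945; start (x,ẋ)=(0.324920, 1.617767) → end (x,ẋ)=(1.002950, 2.971054)

x = 1.0029, ẋ = 2.9711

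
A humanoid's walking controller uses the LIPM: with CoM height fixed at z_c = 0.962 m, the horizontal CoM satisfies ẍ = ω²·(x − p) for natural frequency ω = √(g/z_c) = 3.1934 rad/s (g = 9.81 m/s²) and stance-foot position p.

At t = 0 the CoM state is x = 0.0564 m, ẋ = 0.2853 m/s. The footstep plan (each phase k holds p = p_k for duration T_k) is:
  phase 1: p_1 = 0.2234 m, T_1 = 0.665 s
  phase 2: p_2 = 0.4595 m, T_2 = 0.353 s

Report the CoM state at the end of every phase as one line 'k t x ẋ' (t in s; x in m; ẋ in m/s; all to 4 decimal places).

phase 1: p=0.2234, T=0.665, ωT=2.123611, cosh=4.240437, sinh=4.120838; start (x,ẋ)=(0.056400, 0.285300) → end (x,ẋ)=(-0.116595, -0.987837)
phase 2: p=0.4595, T=0.353, ωT=1.127270, cosh=1.705567, sinh=1.381651; start (x,ẋ)=(-0.116595, -0.987837) → end (x,ẋ)=(-0.950465, -4.226649)

1 0.6650 -0.1166 -0.9878
2 1.0180 -0.9505 -4.2266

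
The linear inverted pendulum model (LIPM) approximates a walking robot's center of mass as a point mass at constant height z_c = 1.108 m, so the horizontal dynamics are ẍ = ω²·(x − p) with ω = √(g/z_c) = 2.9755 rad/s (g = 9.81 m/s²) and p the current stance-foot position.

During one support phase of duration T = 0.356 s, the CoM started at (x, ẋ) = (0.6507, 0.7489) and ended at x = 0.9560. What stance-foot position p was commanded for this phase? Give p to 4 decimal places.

ωT = 2.9755·0.356 = 1.059278; cosh(ωT) = 1.615497, sinh(ωT) = 1.268791
x(T) = p + (x₀−p)·cosh(ωT) + (ẋ₀/ω)·sinh(ωT) ⇒ p·(1 − cosh) = x(T) − x₀·cosh − (ẋ₀/ω)·sinh
numerator   = 0.9560 − (0.6507)·1.615497 − (0.7489/2.9755)·1.268791 = -0.414544
denominator = 1 − 1.615497 = -0.615497
p = -0.414544 / -0.615497 = 0.6735

p = 0.6735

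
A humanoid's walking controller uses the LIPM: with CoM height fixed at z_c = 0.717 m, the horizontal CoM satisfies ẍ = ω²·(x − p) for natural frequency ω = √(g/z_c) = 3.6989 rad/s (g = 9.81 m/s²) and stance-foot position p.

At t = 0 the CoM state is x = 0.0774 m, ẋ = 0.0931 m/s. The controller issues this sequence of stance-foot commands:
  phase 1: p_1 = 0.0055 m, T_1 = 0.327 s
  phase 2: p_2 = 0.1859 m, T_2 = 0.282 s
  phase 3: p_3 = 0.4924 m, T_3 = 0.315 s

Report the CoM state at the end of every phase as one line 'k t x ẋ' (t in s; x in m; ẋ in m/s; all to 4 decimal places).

1 0.3270 0.1752 0.5760
2 0.6090 0.3623 0.8694
3 0.9240 0.6037 0.8328

phase 1: p=0.0055, T=0.327, ωT=1.209540, cosh=1.825139, sinh=1.526805; start (x,ẋ)=(0.077400, 0.093100) → end (x,ẋ)=(0.175157, 0.575975)
phase 2: p=0.1859, T=0.282, ωT=1.043090, cosh=1.595168, sinh=1.242804; start (x,ẋ)=(0.175157, 0.575975) → end (x,ẋ)=(0.362286, 0.869390)
phase 3: p=0.4924, T=0.315, ωT=1.165153, cosh=1.759145, sinh=1.447270; start (x,ẋ)=(0.362286, 0.869390) → end (x,ẋ)=(0.603678, 0.832844)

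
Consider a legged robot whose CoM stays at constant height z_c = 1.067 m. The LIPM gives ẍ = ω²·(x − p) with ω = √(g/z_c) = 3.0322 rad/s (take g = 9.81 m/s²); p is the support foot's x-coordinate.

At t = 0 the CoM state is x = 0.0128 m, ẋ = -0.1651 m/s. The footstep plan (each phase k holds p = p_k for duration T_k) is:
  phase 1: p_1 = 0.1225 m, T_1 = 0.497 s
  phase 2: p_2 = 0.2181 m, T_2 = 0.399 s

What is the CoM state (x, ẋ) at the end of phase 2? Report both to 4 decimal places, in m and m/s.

phase 1: p=0.1225, T=0.497, ωT=1.507003, cosh=2.367380, sinh=2.145807; start (x,ẋ)=(0.012800, -0.165100) → end (x,ẋ)=(-0.254038, -1.104619)
phase 2: p=0.2181, T=0.399, ωT=1.209848, cosh=1.825608, sinh=1.527366; start (x,ẋ)=(-0.254038, -1.104619) → end (x,ẋ)=(-1.200253, -4.203206)

x = -1.2003, ẋ = -4.2032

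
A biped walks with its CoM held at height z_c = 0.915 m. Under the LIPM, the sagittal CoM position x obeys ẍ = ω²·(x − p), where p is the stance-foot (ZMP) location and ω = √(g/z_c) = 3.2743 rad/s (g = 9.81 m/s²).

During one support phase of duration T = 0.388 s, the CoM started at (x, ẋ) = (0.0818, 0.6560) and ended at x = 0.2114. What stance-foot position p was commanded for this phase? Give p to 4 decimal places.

ωT = 3.2743·0.388 = 1.270428; cosh(ωT) = 1.921545, sinh(ωT) = 1.640834
x(T) = p + (x₀−p)·cosh(ωT) + (ẋ₀/ω)·sinh(ωT) ⇒ p·(1 − cosh) = x(T) − x₀·cosh − (ẋ₀/ω)·sinh
numerator   = 0.2114 − (0.0818)·1.921545 − (0.6560/3.2743)·1.640834 = -0.274520
denominator = 1 − 1.921545 = -0.921545
p = -0.274520 / -0.921545 = 0.2979

p = 0.2979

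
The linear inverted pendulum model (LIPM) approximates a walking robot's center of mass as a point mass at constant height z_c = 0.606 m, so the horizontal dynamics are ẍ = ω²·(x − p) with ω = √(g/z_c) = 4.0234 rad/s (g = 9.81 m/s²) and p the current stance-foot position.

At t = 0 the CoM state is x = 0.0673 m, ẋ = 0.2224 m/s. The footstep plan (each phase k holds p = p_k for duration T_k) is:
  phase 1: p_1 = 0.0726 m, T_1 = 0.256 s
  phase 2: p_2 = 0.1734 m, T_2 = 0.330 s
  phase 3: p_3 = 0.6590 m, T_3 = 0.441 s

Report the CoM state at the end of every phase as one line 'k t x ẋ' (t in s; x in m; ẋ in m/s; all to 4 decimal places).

phase 1: p=0.0726, T=0.256, ωT=1.029990, cosh=1.579025, sinh=1.222014; start (x,ẋ)=(0.067300, 0.222400) → end (x,ẋ)=(0.131780, 0.325117)
phase 2: p=0.1734, T=0.330, ωT=1.327722, cosh=2.018760, sinh=1.753680; start (x,ẋ)=(0.131780, 0.325117) → end (x,ẋ)=(0.231088, 0.362672)
phase 3: p=0.6590, T=0.441, ωT=1.774319, cosh=3.032933, sinh=2.863334; start (x,ẋ)=(0.231088, 0.362672) → end (x,ẋ)=(-0.380725, -3.829731)

1 0.2560 0.1318 0.3251
2 0.5860 0.2311 0.3627
3 1.0270 -0.3807 -3.8297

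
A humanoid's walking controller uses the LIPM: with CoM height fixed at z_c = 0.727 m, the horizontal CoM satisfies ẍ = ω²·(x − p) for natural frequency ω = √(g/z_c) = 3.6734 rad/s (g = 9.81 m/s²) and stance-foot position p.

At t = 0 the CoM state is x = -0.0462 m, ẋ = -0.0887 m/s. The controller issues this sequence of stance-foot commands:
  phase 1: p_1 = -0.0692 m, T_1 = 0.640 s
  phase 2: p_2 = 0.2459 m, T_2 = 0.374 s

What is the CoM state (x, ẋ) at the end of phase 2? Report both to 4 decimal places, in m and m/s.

phase 1: p=-0.0692, T=0.640, ωT=2.350976, cosh=5.295542, sinh=5.200266; start (x,ẋ)=(-0.046200, -0.088700) → end (x,ẋ)=(-0.072971, -0.030353)
phase 2: p=0.2459, T=0.374, ωT=1.373852, cosh=2.101834, sinh=1.848704; start (x,ẋ)=(-0.072971, -0.030353) → end (x,ẋ)=(-0.439590, -2.229260)

x = -0.4396, ẋ = -2.2293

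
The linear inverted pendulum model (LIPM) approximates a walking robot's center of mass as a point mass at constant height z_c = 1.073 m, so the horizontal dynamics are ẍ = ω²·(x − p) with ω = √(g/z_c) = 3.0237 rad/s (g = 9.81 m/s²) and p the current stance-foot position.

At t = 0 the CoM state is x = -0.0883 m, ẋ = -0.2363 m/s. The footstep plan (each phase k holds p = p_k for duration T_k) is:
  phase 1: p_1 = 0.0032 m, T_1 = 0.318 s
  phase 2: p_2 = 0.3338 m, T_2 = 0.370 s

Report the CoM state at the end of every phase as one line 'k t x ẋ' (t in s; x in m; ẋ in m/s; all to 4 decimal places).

phase 1: p=0.0032, T=0.318, ωT=0.961537, cosh=1.499009, sinh=1.116704; start (x,ẋ)=(-0.088300, -0.236300) → end (x,ẋ)=(-0.221229, -0.663173)
phase 2: p=0.3338, T=0.370, ωT=1.118769, cosh=1.693883, sinh=1.367201; start (x,ẋ)=(-0.221229, -0.663173) → end (x,ẋ)=(-0.906215, -3.417829)

1 0.3180 -0.2212 -0.6632
2 0.6880 -0.9062 -3.4178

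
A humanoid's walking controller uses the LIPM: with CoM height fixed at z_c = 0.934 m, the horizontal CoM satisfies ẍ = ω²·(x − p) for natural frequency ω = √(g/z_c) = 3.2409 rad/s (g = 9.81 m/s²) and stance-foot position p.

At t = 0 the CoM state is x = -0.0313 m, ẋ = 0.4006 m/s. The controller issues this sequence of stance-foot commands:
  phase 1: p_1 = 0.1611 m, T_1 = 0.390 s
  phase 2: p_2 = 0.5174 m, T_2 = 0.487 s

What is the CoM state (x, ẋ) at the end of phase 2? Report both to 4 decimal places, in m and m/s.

phase 1: p=0.1611, T=0.390, ωT=1.263951, cosh=1.910957, sinh=1.628421; start (x,ẋ)=(-0.031300, 0.400600) → end (x,ẋ)=(-0.005283, -0.249871)
phase 2: p=0.5174, T=0.487, ωT=1.578318, cosh=2.526560, sinh=2.320238; start (x,ẋ)=(-0.005283, -0.249871) → end (x,ẋ)=(-0.982078, -4.561712)

x = -0.9821, ẋ = -4.5617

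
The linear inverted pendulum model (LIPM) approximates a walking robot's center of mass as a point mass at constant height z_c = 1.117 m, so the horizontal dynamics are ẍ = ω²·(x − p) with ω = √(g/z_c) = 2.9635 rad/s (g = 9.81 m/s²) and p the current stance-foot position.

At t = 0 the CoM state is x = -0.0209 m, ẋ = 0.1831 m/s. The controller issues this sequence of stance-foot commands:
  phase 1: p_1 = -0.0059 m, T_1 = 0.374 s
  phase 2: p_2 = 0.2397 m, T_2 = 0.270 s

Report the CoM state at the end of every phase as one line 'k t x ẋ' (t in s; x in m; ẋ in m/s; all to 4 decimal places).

1 0.3740 0.0523 0.2476
2 0.6440 0.0632 -0.1622

phase 1: p=-0.0059, T=0.374, ωT=1.108349, cosh=1.679728, sinh=1.349625; start (x,ẋ)=(-0.020900, 0.183100) → end (x,ẋ)=(0.052291, 0.247564)
phase 2: p=0.2397, T=0.270, ωT=0.800145, cosh=1.337564, sinh=0.888300; start (x,ẋ)=(0.052291, 0.247564) → end (x,ẋ)=(0.063235, -0.162218)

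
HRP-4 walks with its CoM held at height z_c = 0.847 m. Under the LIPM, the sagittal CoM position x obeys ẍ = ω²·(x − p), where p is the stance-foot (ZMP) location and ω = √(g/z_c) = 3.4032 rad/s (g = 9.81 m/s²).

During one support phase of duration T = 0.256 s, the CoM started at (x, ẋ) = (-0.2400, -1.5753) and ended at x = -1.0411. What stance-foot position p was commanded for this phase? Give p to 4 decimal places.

p = 0.6133

ωT = 3.4032·0.256 = 0.871219; cosh(ωT) = 1.404132, sinh(ωT) = 0.985691
x(T) = p + (x₀−p)·cosh(ωT) + (ẋ₀/ω)·sinh(ωT) ⇒ p·(1 − cosh) = x(T) − x₀·cosh − (ẋ₀/ω)·sinh
numerator   = -1.0411 − (-0.2400)·1.404132 − (-1.5753/3.4032)·0.985691 = -0.247844
denominator = 1 − 1.404132 = -0.404132
p = -0.247844 / -0.404132 = 0.6133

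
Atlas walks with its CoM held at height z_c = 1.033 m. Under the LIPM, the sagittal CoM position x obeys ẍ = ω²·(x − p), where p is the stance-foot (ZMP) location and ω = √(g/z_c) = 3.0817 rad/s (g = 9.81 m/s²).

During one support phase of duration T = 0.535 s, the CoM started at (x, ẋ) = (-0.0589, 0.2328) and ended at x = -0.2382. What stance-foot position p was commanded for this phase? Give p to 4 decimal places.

p = 0.1583

ωT = 3.0817·0.535 = 1.648710; cosh(ωT) = 2.696281, sinh(ωT) = 2.503983
x(T) = p + (x₀−p)·cosh(ωT) + (ẋ₀/ω)·sinh(ωT) ⇒ p·(1 − cosh) = x(T) − x₀·cosh − (ẋ₀/ω)·sinh
numerator   = -0.2382 − (-0.0589)·2.696281 − (0.2328/3.0817)·2.503983 = -0.268547
denominator = 1 − 2.696281 = -1.696281
p = -0.268547 / -1.696281 = 0.1583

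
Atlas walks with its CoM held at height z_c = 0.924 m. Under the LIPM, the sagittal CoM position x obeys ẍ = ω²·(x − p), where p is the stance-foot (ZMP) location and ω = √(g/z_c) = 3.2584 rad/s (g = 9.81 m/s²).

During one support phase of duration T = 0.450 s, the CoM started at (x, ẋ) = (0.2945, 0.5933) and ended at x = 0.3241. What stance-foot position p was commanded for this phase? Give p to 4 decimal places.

p = 0.5628

ωT = 3.2584·0.450 = 1.466280; cosh(ωT) = 2.281934, sinh(ωT) = 2.051152
x(T) = p + (x₀−p)·cosh(ωT) + (ẋ₀/ω)·sinh(ωT) ⇒ p·(1 − cosh) = x(T) − x₀·cosh − (ẋ₀/ω)·sinh
numerator   = 0.3241 − (0.2945)·2.281934 − (0.5933/3.2584)·2.051152 = -0.721410
denominator = 1 − 2.281934 = -1.281934
p = -0.721410 / -1.281934 = 0.5628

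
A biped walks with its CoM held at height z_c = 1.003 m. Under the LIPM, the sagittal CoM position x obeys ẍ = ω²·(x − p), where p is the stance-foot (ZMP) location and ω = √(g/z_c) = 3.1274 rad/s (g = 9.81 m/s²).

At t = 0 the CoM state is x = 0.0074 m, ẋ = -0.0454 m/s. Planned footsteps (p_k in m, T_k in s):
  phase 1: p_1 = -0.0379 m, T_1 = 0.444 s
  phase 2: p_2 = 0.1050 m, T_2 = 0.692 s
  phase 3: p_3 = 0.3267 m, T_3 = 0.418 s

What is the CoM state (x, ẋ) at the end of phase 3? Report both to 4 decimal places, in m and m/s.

x = -0.4286, ẋ = -2.1620

phase 1: p=-0.0379, T=0.444, ωT=1.388566, cosh=2.129264, sinh=1.879831; start (x,ẋ)=(0.007400, -0.045400) → end (x,ẋ)=(0.031266, 0.169649)
phase 2: p=0.1050, T=0.692, ωT=2.164161, cosh=4.411069, sinh=4.296223; start (x,ẋ)=(0.031266, 0.169649) → end (x,ẋ)=(0.012810, -0.242350)
phase 3: p=0.3267, T=0.418, ωT=1.307253, cosh=1.983285, sinh=1.712723; start (x,ẋ)=(0.012810, -0.242350) → end (x,ẋ)=(-0.428557, -2.161961)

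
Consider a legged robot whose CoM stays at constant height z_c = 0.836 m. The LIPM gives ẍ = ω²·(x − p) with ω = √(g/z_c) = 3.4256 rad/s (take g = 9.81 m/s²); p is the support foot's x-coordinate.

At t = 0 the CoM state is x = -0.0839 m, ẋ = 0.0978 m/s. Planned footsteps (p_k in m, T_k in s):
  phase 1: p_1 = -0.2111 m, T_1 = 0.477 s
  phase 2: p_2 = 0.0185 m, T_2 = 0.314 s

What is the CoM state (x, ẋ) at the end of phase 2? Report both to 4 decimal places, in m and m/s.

phase 1: p=-0.2111, T=0.477, ωT=1.634011, cosh=2.659767, sinh=2.464622; start (x,ẋ)=(-0.083900, 0.097800) → end (x,ẋ)=(0.197587, 1.334050)
phase 2: p=0.0185, T=0.314, ωT=1.075638, cosh=1.636472, sinh=1.295392; start (x,ẋ)=(0.197587, 1.334050) → end (x,ẋ)=(0.816042, 2.977832)

x = 0.8160, ẋ = 2.9778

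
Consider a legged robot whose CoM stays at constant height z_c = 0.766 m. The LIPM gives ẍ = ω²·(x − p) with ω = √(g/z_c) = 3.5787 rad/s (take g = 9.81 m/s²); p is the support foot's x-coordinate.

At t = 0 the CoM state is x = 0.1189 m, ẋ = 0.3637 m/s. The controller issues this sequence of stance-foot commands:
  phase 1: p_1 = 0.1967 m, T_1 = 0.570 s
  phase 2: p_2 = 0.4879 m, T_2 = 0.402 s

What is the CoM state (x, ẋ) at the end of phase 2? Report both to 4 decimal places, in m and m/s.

x = 0.2231, ẋ = -0.6808

phase 1: p=0.1967, T=0.570, ωT=2.039859, cosh=3.909786, sinh=3.779739; start (x,ẋ)=(0.118900, 0.363700) → end (x,ẋ)=(0.276650, 0.369623)
phase 2: p=0.4879, T=0.402, ωT=1.438637, cosh=2.226100, sinh=1.988849; start (x,ẋ)=(0.276650, 0.369623) → end (x,ẋ)=(0.223053, -0.680752)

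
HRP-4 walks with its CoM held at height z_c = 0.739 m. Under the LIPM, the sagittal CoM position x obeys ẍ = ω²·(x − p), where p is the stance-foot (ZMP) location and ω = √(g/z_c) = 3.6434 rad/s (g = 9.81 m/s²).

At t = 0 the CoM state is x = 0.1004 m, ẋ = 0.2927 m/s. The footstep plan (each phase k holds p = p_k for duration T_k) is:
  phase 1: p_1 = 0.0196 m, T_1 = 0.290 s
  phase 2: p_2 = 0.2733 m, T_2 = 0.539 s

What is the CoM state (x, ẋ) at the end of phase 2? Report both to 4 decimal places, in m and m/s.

x = 1.0031, ẋ = 2.7886

phase 1: p=0.0196, T=0.290, ωT=1.056586, cosh=1.612087, sinh=1.264447; start (x,ẋ)=(0.100400, 0.292700) → end (x,ẋ)=(0.251439, 0.844094)
phase 2: p=0.2733, T=0.539, ωT=1.963793, cosh=3.633314, sinh=3.492989; start (x,ẋ)=(0.251439, 0.844094) → end (x,ẋ)=(1.003118, 2.788643)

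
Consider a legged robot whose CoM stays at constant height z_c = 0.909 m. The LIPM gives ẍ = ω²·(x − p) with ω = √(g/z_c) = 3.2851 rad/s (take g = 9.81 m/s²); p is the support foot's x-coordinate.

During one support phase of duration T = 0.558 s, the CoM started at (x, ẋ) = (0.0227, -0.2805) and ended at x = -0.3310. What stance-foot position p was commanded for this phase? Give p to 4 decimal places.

ωT = 3.2851·0.558 = 1.833086; cosh(ωT) = 3.206536, sinh(ωT) = 3.046617
x(T) = p + (x₀−p)·cosh(ωT) + (ẋ₀/ω)·sinh(ωT) ⇒ p·(1 − cosh) = x(T) − x₀·cosh − (ẋ₀/ω)·sinh
numerator   = -0.3310 − (0.0227)·3.206536 − (-0.2805/3.2851)·3.046617 = -0.143651
denominator = 1 − 3.206536 = -2.206536
p = -0.143651 / -2.206536 = 0.0651

p = 0.0651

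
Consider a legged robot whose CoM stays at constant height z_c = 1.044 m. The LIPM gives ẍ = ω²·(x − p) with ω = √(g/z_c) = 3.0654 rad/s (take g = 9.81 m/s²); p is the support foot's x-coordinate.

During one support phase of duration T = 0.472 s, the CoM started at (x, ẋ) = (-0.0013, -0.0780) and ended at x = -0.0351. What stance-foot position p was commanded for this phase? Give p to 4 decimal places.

ωT = 3.0654·0.472 = 1.446869; cosh(ωT) = 2.242546, sinh(ωT) = 2.007240
x(T) = p + (x₀−p)·cosh(ωT) + (ẋ₀/ω)·sinh(ωT) ⇒ p·(1 − cosh) = x(T) − x₀·cosh − (ẋ₀/ω)·sinh
numerator   = -0.0351 − (-0.0013)·2.242546 − (-0.0780/3.0654)·2.007240 = 0.018890
denominator = 1 − 2.242546 = -1.242546
p = 0.018890 / -1.242546 = -0.0152

p = -0.0152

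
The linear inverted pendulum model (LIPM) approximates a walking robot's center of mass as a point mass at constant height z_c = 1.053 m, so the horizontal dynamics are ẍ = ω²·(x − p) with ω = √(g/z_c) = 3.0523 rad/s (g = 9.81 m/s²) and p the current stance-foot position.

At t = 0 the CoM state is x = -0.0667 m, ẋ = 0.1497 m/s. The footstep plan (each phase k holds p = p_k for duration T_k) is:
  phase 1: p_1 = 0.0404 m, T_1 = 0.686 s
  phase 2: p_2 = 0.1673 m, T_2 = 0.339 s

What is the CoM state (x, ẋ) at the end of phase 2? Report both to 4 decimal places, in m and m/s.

phase 1: p=0.0404, T=0.686, ωT=2.093878, cosh=4.119768, sinh=3.996560; start (x,ẋ)=(-0.066700, 0.149700) → end (x,ẋ)=(-0.204816, -0.689751)
phase 2: p=0.1673, T=0.339, ωT=1.034730, cosh=1.584834, sinh=1.229512; start (x,ẋ)=(-0.204816, -0.689751) → end (x,ẋ)=(-0.700284, -2.489632)

x = -0.7003, ẋ = -2.4896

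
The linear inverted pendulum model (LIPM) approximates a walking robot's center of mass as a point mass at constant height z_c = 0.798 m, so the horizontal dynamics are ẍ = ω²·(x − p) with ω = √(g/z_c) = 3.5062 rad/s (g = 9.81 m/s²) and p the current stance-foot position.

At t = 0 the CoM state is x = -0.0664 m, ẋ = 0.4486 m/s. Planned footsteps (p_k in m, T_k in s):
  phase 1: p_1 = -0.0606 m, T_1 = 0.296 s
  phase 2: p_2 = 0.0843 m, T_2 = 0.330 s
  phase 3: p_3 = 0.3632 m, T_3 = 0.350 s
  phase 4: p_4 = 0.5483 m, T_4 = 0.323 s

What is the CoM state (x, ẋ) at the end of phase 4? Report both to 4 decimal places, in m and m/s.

phase 1: p=-0.0606, T=0.296, ωT=1.037835, cosh=1.588660, sinh=1.234439; start (x,ẋ)=(-0.066400, 0.448600) → end (x,ẋ)=(0.088126, 0.687569)
phase 2: p=0.0843, T=0.330, ωT=1.157046, cosh=1.747469, sinh=1.433055; start (x,ẋ)=(0.088126, 0.687569) → end (x,ẋ)=(0.372009, 1.220729)
phase 3: p=0.3632, T=0.350, ωT=1.227170, cosh=1.852341, sinh=1.559220; start (x,ẋ)=(0.372009, 1.220729) → end (x,ẋ)=(0.922380, 2.309365)
phase 4: p=0.5483, T=0.323, ωT=1.132503, cosh=1.712820, sinh=1.390594; start (x,ẋ)=(0.922380, 2.309365) → end (x,ẋ)=(2.104949, 5.779428)

x = 2.1049, ẋ = 5.7794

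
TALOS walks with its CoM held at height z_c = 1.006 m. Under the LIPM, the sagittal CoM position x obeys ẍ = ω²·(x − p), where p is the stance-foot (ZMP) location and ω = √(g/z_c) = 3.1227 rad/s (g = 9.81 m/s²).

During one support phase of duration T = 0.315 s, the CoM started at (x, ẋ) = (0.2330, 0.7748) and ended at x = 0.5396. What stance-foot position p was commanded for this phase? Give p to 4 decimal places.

p = 0.1925

ωT = 3.1227·0.315 = 0.983650; cosh(ωT) = 1.524072, sinh(ωT) = 1.150129
x(T) = p + (x₀−p)·cosh(ωT) + (ẋ₀/ω)·sinh(ωT) ⇒ p·(1 − cosh) = x(T) − x₀·cosh − (ẋ₀/ω)·sinh
numerator   = 0.5396 − (0.2330)·1.524072 − (0.7748/3.1227)·1.150129 = -0.100877
denominator = 1 − 1.524072 = -0.524072
p = -0.100877 / -0.524072 = 0.1925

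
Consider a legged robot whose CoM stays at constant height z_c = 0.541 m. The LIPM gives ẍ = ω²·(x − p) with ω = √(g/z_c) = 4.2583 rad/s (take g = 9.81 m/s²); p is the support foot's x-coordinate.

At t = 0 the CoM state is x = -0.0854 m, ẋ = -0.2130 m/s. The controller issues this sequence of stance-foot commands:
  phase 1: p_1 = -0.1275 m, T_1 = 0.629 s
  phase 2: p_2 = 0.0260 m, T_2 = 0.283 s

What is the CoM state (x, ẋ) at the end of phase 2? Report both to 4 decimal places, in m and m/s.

phase 1: p=-0.1275, T=0.629, ωT=2.678471, cosh=7.315737, sinh=7.247069; start (x,ẋ)=(-0.085400, -0.213000) → end (x,ẋ)=(-0.182006, -0.259038)
phase 2: p=0.0260, T=0.283, ωT=1.205099, cosh=1.818376, sinh=1.518713; start (x,ẋ)=(-0.182006, -0.259038) → end (x,ẋ)=(-0.444618, -1.816229)

x = -0.4446, ẋ = -1.8162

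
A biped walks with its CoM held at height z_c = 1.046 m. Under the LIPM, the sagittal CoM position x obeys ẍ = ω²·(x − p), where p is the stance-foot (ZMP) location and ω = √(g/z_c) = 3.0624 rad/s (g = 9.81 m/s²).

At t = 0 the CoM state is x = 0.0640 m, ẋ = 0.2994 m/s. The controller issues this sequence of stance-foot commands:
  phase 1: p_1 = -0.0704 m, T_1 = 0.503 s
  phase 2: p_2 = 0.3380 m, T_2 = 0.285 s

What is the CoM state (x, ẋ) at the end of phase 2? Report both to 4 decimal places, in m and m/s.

x = 1.0621, ẋ = 2.7301

phase 1: p=-0.0704, T=0.503, ωT=1.540387, cosh=2.440347, sinh=2.226049; start (x,ẋ)=(0.064000, 0.299400) → end (x,ẋ)=(0.475216, 1.646852)
phase 2: p=0.3380, T=0.285, ωT=0.872784, cosh=1.405676, sinh=0.987889; start (x,ẋ)=(0.475216, 1.646852) → end (x,ẋ)=(1.062133, 2.730061)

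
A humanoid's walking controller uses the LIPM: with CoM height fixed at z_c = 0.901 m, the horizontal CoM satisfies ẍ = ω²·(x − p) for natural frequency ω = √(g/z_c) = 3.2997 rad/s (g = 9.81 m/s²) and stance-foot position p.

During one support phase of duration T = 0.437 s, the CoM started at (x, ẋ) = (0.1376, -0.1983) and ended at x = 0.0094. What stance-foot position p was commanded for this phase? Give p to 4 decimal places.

p = 0.1443

ωT = 3.2997·0.437 = 1.441969; cosh(ωT) = 2.232738, sinh(ωT) = 1.996276
x(T) = p + (x₀−p)·cosh(ωT) + (ẋ₀/ω)·sinh(ωT) ⇒ p·(1 − cosh) = x(T) − x₀·cosh − (ẋ₀/ω)·sinh
numerator   = 0.0094 − (0.1376)·2.232738 − (-0.1983/3.2997)·1.996276 = -0.177856
denominator = 1 − 2.232738 = -1.232738
p = -0.177856 / -1.232738 = 0.1443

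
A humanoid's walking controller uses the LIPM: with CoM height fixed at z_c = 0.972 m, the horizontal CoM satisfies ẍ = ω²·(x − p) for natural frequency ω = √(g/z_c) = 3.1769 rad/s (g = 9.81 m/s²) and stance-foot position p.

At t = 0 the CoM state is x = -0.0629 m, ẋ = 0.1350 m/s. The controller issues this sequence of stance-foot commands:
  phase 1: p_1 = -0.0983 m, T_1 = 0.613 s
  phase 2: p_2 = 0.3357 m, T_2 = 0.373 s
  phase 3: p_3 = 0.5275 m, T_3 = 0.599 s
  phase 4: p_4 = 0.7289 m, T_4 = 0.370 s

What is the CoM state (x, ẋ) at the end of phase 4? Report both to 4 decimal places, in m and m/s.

phase 1: p=-0.0983, T=0.613, ωT=1.947440, cosh=3.576677, sinh=3.434038; start (x,ẋ)=(-0.062900, 0.135000) → end (x,ẋ)=(0.174241, 0.869051)
phase 2: p=0.3357, T=0.373, ωT=1.184984, cosh=1.788192, sinh=1.482441; start (x,ẋ)=(0.174241, 0.869051) → end (x,ẋ)=(0.452507, 0.793630)
phase 3: p=0.5275, T=0.599, ωT=1.902963, cosh=3.427430, sinh=3.278304; start (x,ẋ)=(0.452507, 0.793630) → end (x,ẋ)=(1.089429, 1.939072)
phase 4: p=0.7289, T=0.370, ωT=1.175453, cosh=1.774145, sinh=1.465466; start (x,ẋ)=(1.089429, 1.939072) → end (x,ẋ)=(2.263001, 5.118687)

x = 2.2630, ẋ = 5.1187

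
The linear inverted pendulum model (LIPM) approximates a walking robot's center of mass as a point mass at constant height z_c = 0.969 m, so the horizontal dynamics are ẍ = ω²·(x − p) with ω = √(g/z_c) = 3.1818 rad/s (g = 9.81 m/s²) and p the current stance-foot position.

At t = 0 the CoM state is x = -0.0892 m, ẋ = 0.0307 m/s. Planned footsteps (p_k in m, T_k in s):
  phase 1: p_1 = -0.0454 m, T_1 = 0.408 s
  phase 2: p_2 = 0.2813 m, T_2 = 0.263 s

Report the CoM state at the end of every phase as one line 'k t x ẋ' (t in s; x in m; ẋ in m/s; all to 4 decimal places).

phase 1: p=-0.0454, T=0.408, ωT=1.298174, cosh=1.967817, sinh=1.694787; start (x,ẋ)=(-0.089200, 0.030700) → end (x,ẋ)=(-0.115238, -0.175778)
phase 2: p=0.2813, T=0.263, ωT=0.836813, cosh=1.371043, sinh=0.937954; start (x,ẋ)=(-0.115238, -0.175778) → end (x,ẋ)=(-0.314188, -1.424421)

1 0.4080 -0.1152 -0.1758
2 0.6710 -0.3142 -1.4244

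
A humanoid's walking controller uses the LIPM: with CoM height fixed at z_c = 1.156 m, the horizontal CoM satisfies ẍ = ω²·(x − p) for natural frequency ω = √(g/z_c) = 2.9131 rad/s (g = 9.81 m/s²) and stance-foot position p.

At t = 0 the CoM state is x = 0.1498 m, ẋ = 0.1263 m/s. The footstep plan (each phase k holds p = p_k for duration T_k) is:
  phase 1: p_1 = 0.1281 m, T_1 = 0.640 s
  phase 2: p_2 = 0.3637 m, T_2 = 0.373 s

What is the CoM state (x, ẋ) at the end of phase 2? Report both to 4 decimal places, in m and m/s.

x = 0.5963, ẋ = 0.9124

phase 1: p=0.1281, T=0.640, ωT=1.864384, cosh=3.303476, sinh=3.148484; start (x,ẋ)=(0.149800, 0.126300) → end (x,ẋ)=(0.336291, 0.616258)
phase 2: p=0.3637, T=0.373, ωT=1.086586, cosh=1.650752, sinh=1.313386; start (x,ẋ)=(0.336291, 0.616258) → end (x,ẋ)=(0.596297, 0.912421)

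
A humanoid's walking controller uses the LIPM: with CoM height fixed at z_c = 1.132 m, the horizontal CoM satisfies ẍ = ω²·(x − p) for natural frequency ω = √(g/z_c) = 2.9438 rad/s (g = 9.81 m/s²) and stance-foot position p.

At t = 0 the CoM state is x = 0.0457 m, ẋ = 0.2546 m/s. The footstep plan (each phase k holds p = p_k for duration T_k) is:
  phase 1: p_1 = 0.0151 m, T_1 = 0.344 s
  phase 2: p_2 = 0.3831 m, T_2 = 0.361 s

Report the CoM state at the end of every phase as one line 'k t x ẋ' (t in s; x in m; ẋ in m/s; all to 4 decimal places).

phase 1: p=0.0151, T=0.344, ωT=1.012667, cosh=1.558091, sinh=1.194843; start (x,ẋ)=(0.045700, 0.254600) → end (x,ẋ)=(0.166116, 0.504322)
phase 2: p=0.3831, T=0.361, ωT=1.062712, cosh=1.619863, sinh=1.274346; start (x,ẋ)=(0.166116, 0.504322) → end (x,ẋ)=(0.249932, 0.002934)

1 0.3440 0.1661 0.5043
2 0.7050 0.2499 0.0029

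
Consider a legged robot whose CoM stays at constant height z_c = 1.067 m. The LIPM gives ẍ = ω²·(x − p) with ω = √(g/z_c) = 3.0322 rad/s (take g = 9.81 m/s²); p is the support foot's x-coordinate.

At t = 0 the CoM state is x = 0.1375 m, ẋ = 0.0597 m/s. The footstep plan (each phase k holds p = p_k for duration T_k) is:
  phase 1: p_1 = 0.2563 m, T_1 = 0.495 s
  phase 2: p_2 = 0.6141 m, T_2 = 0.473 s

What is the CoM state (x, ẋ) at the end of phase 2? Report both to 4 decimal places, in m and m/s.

x = -1.1158, ẋ = -4.9646

phase 1: p=0.2563, T=0.495, ωT=1.500939, cosh=2.354410, sinh=2.131489; start (x,ẋ)=(0.137500, 0.059700) → end (x,ẋ)=(0.018562, -0.627258)
phase 2: p=0.6141, T=0.473, ωT=1.434231, cosh=2.217357, sinh=1.979058; start (x,ẋ)=(0.018562, -0.627258) → end (x,ẋ)=(-1.115819, -4.964618)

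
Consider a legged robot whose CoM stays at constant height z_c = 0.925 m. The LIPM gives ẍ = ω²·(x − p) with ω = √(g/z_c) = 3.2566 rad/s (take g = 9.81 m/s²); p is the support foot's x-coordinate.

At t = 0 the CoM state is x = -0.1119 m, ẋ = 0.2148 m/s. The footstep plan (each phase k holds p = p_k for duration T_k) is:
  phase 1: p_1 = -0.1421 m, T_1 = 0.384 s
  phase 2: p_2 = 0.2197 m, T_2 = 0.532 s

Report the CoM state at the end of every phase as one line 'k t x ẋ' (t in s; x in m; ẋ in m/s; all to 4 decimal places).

1 0.3840 0.0207 0.5635
2 0.9160 0.1133 -0.1322

phase 1: p=-0.1421, T=0.384, ωT=1.250534, cosh=1.889280, sinh=1.602928; start (x,ẋ)=(-0.111900, 0.214800) → end (x,ẋ)=(0.020683, 0.563464)
phase 2: p=0.2197, T=0.532, ωT=1.732511, cosh=2.915838, sinh=2.738998; start (x,ẋ)=(0.020683, 0.563464) → end (x,ẋ)=(0.113306, -0.132227)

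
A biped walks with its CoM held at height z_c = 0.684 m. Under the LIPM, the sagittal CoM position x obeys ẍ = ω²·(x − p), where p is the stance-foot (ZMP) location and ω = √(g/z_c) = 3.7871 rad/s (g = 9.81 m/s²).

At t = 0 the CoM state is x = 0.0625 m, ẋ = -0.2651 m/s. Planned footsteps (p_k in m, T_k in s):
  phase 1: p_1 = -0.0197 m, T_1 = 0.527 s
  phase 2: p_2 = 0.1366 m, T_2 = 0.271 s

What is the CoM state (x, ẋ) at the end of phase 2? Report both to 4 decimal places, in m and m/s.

x = 0.0195, ẋ = -0.2596

phase 1: p=-0.0197, T=0.527, ωT=1.995802, cosh=3.747002, sinh=3.611097; start (x,ẋ)=(0.062500, -0.265100) → end (x,ẋ)=(0.035524, 0.130803)
phase 2: p=0.1366, T=0.271, ωT=1.026304, cosh=1.574531, sinh=1.216202; start (x,ẋ)=(0.035524, 0.130803) → end (x,ẋ)=(0.019459, -0.259591)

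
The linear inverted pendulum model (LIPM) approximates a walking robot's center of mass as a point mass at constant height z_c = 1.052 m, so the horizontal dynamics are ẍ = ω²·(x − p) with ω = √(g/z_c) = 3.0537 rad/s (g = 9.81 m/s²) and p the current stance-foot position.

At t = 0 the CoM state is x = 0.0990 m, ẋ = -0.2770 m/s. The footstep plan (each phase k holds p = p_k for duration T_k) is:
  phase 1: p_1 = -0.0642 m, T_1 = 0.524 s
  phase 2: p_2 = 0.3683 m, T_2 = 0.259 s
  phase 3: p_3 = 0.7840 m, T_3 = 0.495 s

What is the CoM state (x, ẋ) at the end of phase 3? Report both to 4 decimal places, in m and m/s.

x = -0.5903, ẋ = -3.8002

phase 1: p=-0.0642, T=0.524, ωT=1.600139, cosh=2.577794, sinh=2.375926; start (x,ẋ)=(0.099000, -0.277000) → end (x,ẋ)=(0.140977, 0.470026)
phase 2: p=0.3683, T=0.259, ωT=0.790908, cosh=1.329416, sinh=0.875983; start (x,ẋ)=(0.140977, 0.470026) → end (x,ẋ)=(0.200924, 0.016773)
phase 3: p=0.7840, T=0.495, ωT=1.511582, cosh=2.377228, sinh=2.156667; start (x,ẋ)=(0.200924, 0.016773) → end (x,ẋ)=(-0.590258, -3.800155)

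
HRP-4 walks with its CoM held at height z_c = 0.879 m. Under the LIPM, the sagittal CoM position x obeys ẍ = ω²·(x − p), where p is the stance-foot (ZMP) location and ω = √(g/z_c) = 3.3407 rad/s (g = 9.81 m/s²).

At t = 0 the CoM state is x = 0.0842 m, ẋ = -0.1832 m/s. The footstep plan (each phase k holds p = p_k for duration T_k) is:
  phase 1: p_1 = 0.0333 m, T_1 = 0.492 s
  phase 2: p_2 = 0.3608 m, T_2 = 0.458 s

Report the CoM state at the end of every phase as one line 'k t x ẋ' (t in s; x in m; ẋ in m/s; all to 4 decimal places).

phase 1: p=0.0333, T=0.492, ωT=1.643624, cosh=2.683583, sinh=2.490305; start (x,ẋ)=(0.084200, -0.183200) → end (x,ẋ)=(0.033329, -0.068177)
phase 2: p=0.3608, T=0.458, ωT=1.530041, cosh=2.417446, sinh=2.200919; start (x,ẋ)=(0.033329, -0.068177) → end (x,ẋ)=(-0.475760, -2.572580)

1 0.4920 0.0333 -0.0682
2 0.9500 -0.4758 -2.5726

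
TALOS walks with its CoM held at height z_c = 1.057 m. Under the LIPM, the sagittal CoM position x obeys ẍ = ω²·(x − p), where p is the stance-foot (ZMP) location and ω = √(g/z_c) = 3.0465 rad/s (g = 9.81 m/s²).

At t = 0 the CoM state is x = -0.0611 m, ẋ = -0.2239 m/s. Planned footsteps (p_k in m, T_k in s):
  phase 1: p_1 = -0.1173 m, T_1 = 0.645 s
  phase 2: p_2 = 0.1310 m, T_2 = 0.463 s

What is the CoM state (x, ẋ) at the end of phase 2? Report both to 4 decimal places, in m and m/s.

x = -0.6587, ẋ = -2.2347

phase 1: p=-0.1173, T=0.645, ωT=1.964993, cosh=3.637508, sinh=3.497351; start (x,ẋ)=(-0.061100, -0.223900) → end (x,ẋ)=(-0.169907, -0.215645)
phase 2: p=0.1310, T=0.463, ωT=1.410529, cosh=2.171069, sinh=1.927055; start (x,ẋ)=(-0.169907, -0.215645) → end (x,ẋ)=(-0.658696, -2.234737)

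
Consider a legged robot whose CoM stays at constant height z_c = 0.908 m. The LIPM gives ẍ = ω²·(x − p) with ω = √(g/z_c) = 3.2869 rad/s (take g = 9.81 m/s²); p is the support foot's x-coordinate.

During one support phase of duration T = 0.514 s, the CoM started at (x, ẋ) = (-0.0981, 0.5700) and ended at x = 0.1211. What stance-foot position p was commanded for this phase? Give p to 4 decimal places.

p = 0.0321

ωT = 3.2869·0.514 = 1.689467; cosh(ωT) = 2.800604, sinh(ωT) = 2.615986
x(T) = p + (x₀−p)·cosh(ωT) + (ẋ₀/ω)·sinh(ωT) ⇒ p·(1 − cosh) = x(T) − x₀·cosh − (ẋ₀/ω)·sinh
numerator   = 0.1211 − (-0.0981)·2.800604 − (0.5700/3.2869)·2.615986 = -0.057814
denominator = 1 − 2.800604 = -1.800604
p = -0.057814 / -1.800604 = 0.0321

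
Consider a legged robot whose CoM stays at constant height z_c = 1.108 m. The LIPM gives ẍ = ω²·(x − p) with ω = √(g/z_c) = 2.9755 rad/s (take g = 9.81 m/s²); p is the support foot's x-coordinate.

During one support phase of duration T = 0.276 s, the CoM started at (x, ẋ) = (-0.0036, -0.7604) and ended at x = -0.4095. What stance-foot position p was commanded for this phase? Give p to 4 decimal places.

ωT = 2.9755·0.276 = 0.821238; cosh(ωT) = 1.356600, sinh(ωT) = 0.916713
x(T) = p + (x₀−p)·cosh(ωT) + (ẋ₀/ω)·sinh(ωT) ⇒ p·(1 − cosh) = x(T) − x₀·cosh − (ẋ₀/ω)·sinh
numerator   = -0.4095 − (-0.0036)·1.356600 − (-0.7604/2.9755)·0.916713 = -0.170347
denominator = 1 − 1.356600 = -0.356600
p = -0.170347 / -0.356600 = 0.4777

p = 0.4777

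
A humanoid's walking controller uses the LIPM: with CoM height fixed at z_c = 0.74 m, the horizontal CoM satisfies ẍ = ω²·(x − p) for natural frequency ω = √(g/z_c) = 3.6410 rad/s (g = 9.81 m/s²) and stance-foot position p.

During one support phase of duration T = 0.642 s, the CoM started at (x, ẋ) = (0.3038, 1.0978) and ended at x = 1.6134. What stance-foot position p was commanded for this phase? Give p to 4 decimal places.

p = 0.3599

ωT = 3.6410·0.642 = 2.337522; cosh(ωT) = 5.226055, sinh(ωT) = 5.129489
x(T) = p + (x₀−p)·cosh(ωT) + (ẋ₀/ω)·sinh(ωT) ⇒ p·(1 − cosh) = x(T) − x₀·cosh − (ẋ₀/ω)·sinh
numerator   = 1.6134 − (0.3038)·5.226055 − (1.0978/3.6410)·5.129489 = -1.520871
denominator = 1 − 5.226055 = -4.226055
p = -1.520871 / -4.226055 = 0.3599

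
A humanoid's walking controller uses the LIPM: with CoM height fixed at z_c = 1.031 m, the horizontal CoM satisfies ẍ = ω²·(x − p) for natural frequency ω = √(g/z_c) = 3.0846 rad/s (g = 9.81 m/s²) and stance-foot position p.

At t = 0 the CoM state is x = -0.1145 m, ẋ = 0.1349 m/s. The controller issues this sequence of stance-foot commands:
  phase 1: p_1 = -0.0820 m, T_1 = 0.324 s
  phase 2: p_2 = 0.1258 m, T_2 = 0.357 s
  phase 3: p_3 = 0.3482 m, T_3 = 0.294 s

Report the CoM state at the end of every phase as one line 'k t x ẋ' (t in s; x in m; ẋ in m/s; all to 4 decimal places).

1 0.3240 -0.0808 0.0903
2 0.6810 -0.1800 -0.7015
3 0.9750 -0.6482 -2.6989

phase 1: p=-0.0820, T=0.324, ωT=0.999410, cosh=1.542388, sinh=1.174292; start (x,ẋ)=(-0.114500, 0.134900) → end (x,ẋ)=(-0.080772, 0.090346)
phase 2: p=0.1258, T=0.357, ωT=1.101202, cosh=1.670125, sinh=1.337654; start (x,ẋ)=(-0.080772, 0.090346) → end (x,ẋ)=(-0.180022, -0.701453)
phase 3: p=0.3482, T=0.294, ωT=0.906872, cosh=1.440175, sinh=1.036390; start (x,ẋ)=(-0.180022, -0.701453) → end (x,ẋ)=(-0.648212, -2.698860)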